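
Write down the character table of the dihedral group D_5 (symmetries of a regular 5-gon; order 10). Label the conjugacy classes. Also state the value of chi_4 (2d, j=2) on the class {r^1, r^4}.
Conjugacy classes: {e} of size 1, {r^1, r^4} of size 2, {r^2, r^3} of size 2, {s, sr, ..., sr^4} of size 5.
Character table:
  irrep \ class              {e} (size 1)  {r^1, r^4} (size 2)  {r^2, r^3} (size 2)  {s, sr, ..., sr^4} (size 5)
  chi_1 (triv)               1             1                    1                    1                          
  chi_2 (sign: r->1, s->-1)  1             1                    1                    -1                         
  chi_3 (2d, j=1)            2             -1/2 + sqrt(5)/2     -sqrt(5)/2 - 1/2     0                          
  chi_4 (2d, j=2)            2             -sqrt(5)/2 - 1/2     -1/2 + sqrt(5)/2     0                          

Spot check: chi_4 (2d, j=2) on {r^1, r^4} = -sqrt(5)/2 - 1/2.

Reasoning: D_5 has order 2*5 = 10 with 4 conjugacy classes, hence 4 irreducibles. Sum of squared dims 1 + 1 + 4 + 4 = 10 = |G|. Linear characters come from the abelianisation; the 2-dimensional irreps have character r^k -> 2*cos(2*pi*j*k/5), reflections -> 0.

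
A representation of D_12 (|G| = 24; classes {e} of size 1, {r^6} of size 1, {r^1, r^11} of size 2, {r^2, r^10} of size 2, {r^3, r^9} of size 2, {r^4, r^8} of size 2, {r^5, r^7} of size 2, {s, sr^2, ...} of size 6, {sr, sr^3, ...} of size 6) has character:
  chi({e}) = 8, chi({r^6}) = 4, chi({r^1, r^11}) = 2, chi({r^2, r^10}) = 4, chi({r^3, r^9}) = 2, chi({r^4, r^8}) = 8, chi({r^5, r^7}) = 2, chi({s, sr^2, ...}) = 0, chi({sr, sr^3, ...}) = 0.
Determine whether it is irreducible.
Not irreducible (reducible): <chi, chi> = 11 > 1.

<chi, chi> = (1/|G|) sum_C |C| * |chi(C)|^2 = (1/24)[1*|8|^2 + 1*|4|^2 + 2*|2|^2 + 2*|4|^2 + 2*|2|^2 + 2*|8|^2 + 2*|2|^2 + 6*|0|^2 + 6*|0|^2]
  = (1/24)[(64) + (16) + (8) + (32) + (8) + (128) + (8) + (0) + (0)] = 264/24 = 11.
A character is irreducible iff <chi, chi> = 1, so this representation is reducible.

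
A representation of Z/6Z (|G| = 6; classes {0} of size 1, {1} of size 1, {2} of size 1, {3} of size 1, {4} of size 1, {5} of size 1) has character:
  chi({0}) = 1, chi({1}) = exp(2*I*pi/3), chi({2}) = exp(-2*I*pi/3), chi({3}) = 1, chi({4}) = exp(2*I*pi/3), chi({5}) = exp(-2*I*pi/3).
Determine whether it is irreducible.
Irreducible: <chi, chi> = 1.

Proof sketch: <chi, chi> = (1/|G|) sum_C |C| * |chi(C)|^2 = (1/6)[1*|1|^2 + 1*|exp(2*I*pi/3)|^2 + 1*|exp(-2*I*pi/3)|^2 + 1*|1|^2 + 1*|exp(2*I*pi/3)|^2 + 1*|exp(-2*I*pi/3)|^2]
  = (1/6)[(1) + (1) + (1) + (1) + (1) + (1)] = 6/6 = 1.
(Exp terms are combined using exp(i*s)*conj(exp(i*t)) = exp(i*(s-t)), and sums of them are collapsed using the identity that for every m > 1 the m distinct m-th roots of unity sum to 0, e.g. 1 + exp(2*I*pi/3) + exp(-2*I*pi/3) = 0.)
A character is irreducible iff <chi, chi> = 1, so this representation is irreducible.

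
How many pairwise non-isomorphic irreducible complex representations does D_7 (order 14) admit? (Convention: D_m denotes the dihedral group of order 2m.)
5

Explanation: The number of irreducible complex representations of a finite group equals its number of conjugacy classes. D_7 has 5 conjugacy classes ((n+3)/2 for n odd), so D_7 (order 14) has exactly 5 irreducible complex representations.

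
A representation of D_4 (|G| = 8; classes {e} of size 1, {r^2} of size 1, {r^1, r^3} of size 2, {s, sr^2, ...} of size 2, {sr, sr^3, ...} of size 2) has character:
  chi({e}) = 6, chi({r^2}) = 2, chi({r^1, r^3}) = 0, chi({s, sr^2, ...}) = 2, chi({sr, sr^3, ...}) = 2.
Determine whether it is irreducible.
Not irreducible (reducible): <chi, chi> = 7 > 1.

Justification: <chi, chi> = (1/|G|) sum_C |C| * |chi(C)|^2 = (1/8)[1*|6|^2 + 1*|2|^2 + 2*|0|^2 + 2*|2|^2 + 2*|2|^2]
  = (1/8)[(36) + (4) + (0) + (8) + (8)] = 56/8 = 7.
A character is irreducible iff <chi, chi> = 1, so this representation is reducible.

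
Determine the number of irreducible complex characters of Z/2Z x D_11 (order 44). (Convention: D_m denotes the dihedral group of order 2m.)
14

Proof sketch: The number of irreducible complex representations of a finite group equals its number of conjugacy classes. For a direct product, #classes(G x H) = #classes(G) * #classes(H). Z/2Z has 2 classes (abelian), D_11 has 7 classes, so 2 * 7 = 14, so Z/2Z x D_11 (order 44) has exactly 14 irreducible complex representations.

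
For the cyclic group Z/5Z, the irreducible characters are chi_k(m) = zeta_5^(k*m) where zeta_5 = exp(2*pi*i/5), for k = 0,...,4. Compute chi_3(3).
chi_3(3) = zeta_5^9 = exp(-2*I*pi/5)

Argument: chi_3(3) = zeta_5^(3*3) = zeta_5^9. Since zeta_5^5 = 1, this equals zeta_5^4 = exp(2*pi*i*4/5) = exp(-2*I*pi/5).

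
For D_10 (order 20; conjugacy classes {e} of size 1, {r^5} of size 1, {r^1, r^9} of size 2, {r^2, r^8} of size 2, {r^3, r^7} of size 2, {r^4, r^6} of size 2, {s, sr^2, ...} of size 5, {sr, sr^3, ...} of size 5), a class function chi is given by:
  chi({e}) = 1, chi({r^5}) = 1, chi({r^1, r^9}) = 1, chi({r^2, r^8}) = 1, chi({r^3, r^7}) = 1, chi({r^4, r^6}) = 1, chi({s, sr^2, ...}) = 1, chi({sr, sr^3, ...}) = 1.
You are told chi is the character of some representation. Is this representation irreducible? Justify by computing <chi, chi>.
Irreducible: <chi, chi> = 1.

Explanation: <chi, chi> = (1/|G|) sum_C |C| * |chi(C)|^2 = (1/20)[1*|1|^2 + 1*|1|^2 + 2*|1|^2 + 2*|1|^2 + 2*|1|^2 + 2*|1|^2 + 5*|1|^2 + 5*|1|^2]
  = (1/20)[(1) + (1) + (2) + (2) + (2) + (2) + (5) + (5)] = 20/20 = 1.
A character is irreducible iff <chi, chi> = 1, so this representation is irreducible.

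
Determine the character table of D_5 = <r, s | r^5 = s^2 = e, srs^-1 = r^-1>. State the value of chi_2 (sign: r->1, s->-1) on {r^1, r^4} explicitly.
Conjugacy classes: {e} of size 1, {r^1, r^4} of size 2, {r^2, r^3} of size 2, {s, sr, ..., sr^4} of size 5.
Character table:
  irrep \ class              {e} (size 1)  {r^1, r^4} (size 2)  {r^2, r^3} (size 2)  {s, sr, ..., sr^4} (size 5)
  chi_1 (triv)               1             1                    1                    1                          
  chi_2 (sign: r->1, s->-1)  1             1                    1                    -1                         
  chi_3 (2d, j=1)            2             -1/2 + sqrt(5)/2     -sqrt(5)/2 - 1/2     0                          
  chi_4 (2d, j=2)            2             -sqrt(5)/2 - 1/2     -1/2 + sqrt(5)/2     0                          

Spot check: chi_2 (sign: r->1, s->-1) on {r^1, r^4} = 1.

D_5 has order 2*5 = 10 with 4 conjugacy classes, hence 4 irreducibles. Sum of squared dims 1 + 1 + 4 + 4 = 10 = |G|. Linear characters come from the abelianisation; the 2-dimensional irreps have character r^k -> 2*cos(2*pi*j*k/5), reflections -> 0.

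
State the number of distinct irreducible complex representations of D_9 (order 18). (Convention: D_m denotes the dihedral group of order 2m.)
6

Details: The number of irreducible complex representations of a finite group equals its number of conjugacy classes. D_9 has 6 conjugacy classes ((n+3)/2 for n odd), so D_9 (order 18) has exactly 6 irreducible complex representations.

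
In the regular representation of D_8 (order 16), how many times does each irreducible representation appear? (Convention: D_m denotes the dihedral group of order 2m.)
Each irreducible V_i of dimension d_i appears with multiplicity d_i, i.e. rho_reg = (direct sum over all irreducibles V_i) d_i V_i. The irreducible dimensions for D_8 are 1, 1, 1, 1, 2, 2, 2: 4 irreducibles of dimension 1, each with multiplicity 1; 3 irreducibles of dimension 2, each with multiplicity 2. Total dimension 4*1*1 + 3*2*2 = 16 = |G|.

Argument: General theorem: in the regular representation of a finite group G, each irreducible appears with multiplicity equal to its dimension. Check: dim(rho_reg) = sum d_i^2 = 1 + 1 + 1 + 1 + 4 + 4 + 4 = 16 = |G|.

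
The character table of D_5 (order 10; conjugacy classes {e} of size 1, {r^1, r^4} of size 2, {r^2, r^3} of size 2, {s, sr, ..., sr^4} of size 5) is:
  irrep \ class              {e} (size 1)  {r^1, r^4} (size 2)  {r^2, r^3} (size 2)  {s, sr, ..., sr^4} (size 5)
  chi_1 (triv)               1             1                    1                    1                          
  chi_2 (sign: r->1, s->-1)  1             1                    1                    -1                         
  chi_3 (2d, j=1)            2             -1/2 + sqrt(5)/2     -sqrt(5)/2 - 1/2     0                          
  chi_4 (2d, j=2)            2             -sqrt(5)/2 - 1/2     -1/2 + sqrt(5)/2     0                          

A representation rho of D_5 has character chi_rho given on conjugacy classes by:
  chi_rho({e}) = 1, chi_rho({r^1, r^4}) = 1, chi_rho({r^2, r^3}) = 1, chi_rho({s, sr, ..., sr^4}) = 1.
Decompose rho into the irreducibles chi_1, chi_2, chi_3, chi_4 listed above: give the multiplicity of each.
Multiplicities: chi_1: 1, chi_2: 0, chi_3: 0, chi_4: 0.

Details: Use <chi_rho, chi> = (1/|G|) sum_C |C| * chi_rho(C) * conj(chi(C)) with |G| = 10 for each irreducible chi in the table:
  <chi_rho, chi_1> = (1/10)[1*(1)*conj(1) + 2*(1)*conj(1) + 2*(1)*conj(1) + 5*(1)*conj(1)]
      = (1/10)[(1) + (2) + (2) + (5)] = 10/10 = 1
  <chi_rho, chi_2> = (1/10)[1*(1)*conj(1) + 2*(1)*conj(1) + 2*(1)*conj(1) + 5*(1)*conj(-1)]
      = (1/10)[(1) + (2) + (2) + (-5)] = 0/10 = 0
  <chi_rho, chi_3> = (1/10)[1*(1)*conj(2) + 2*(1)*conj(-1/2 + sqrt(5)/2) + 2*(1)*conj(-sqrt(5)/2 - 1/2) + 5*(1)*conj(0)]
      = (1/10)[(2) + (-1 + sqrt(5)) + (-sqrt(5) - 1) + (0)] = 0/10 = 0
  <chi_rho, chi_4> = (1/10)[1*(1)*conj(2) + 2*(1)*conj(-sqrt(5)/2 - 1/2) + 2*(1)*conj(-1/2 + sqrt(5)/2) + 5*(1)*conj(0)]
      = (1/10)[(2) + (-sqrt(5) - 1) + (-1 + sqrt(5)) + (0)] = 0/10 = 0
Dimension check: dim(rho) = sum (mult * dim) = 1*1 + 0*1 + 0*2 + 0*2 = 1 = chi_rho(e) = 1.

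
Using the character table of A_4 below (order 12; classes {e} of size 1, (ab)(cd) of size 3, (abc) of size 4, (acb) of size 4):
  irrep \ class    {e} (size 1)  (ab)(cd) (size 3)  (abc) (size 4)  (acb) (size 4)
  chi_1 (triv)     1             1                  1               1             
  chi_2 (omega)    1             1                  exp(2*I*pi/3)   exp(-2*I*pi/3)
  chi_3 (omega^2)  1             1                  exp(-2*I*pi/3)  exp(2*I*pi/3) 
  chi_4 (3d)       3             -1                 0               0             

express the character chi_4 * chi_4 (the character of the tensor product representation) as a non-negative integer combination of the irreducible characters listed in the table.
chi_4 tensor chi_4 = chi_1 + chi_2 + chi_3 + 2*chi_4 (all other irreducibles have multiplicity 0).

Justification: The character of a tensor product is the pointwise product (chi_4 * chi_4)(C) = chi_4(C) * chi_4(C):
  {e}: (3)*(3), (ab)(cd): (-1)*(-1), (abc): (0)*(0), (acb): (0)*(0)
so (chi_4 * chi_4) takes values
  {e} -> 9, (ab)(cd) -> 1, (abc) -> 0, (acb) -> 0.
Now take the inner product of this character with each irreducible chi from the table, <chi_4*chi_4, chi> = (1/12) sum_C |C| (chi_4*chi_4)(C) conj(chi(C)):
  <chi_4*chi_4, chi_1> = (1/12)[1*(9)*conj(1) + 3*(1)*conj(1) + 4*(0)*conj(1) + 4*(0)*conj(1)]
      = (1/12)[(9) + (3) + (0) + (0)] = 12/12 = 1
  <chi_4*chi_4, chi_2> = (1/12)[1*(9)*conj(1) + 3*(1)*conj(1) + 4*(0)*conj(exp(2*I*pi/3)) + 4*(0)*conj(exp(-2*I*pi/3))]
      = (1/12)[(9) + (3) + (0) + (0)] = 12/12 = 1
  <chi_4*chi_4, chi_3> = (1/12)[1*(9)*conj(1) + 3*(1)*conj(1) + 4*(0)*conj(exp(-2*I*pi/3)) + 4*(0)*conj(exp(2*I*pi/3))]
      = (1/12)[(9) + (3) + (0) + (0)] = 12/12 = 1
  <chi_4*chi_4, chi_4> = (1/12)[1*(9)*conj(3) + 3*(1)*conj(-1) + 4*(0)*conj(0) + 4*(0)*conj(0)]
      = (1/12)[(27) + (-3) + (0) + (0)] = 24/12 = 2
(Exp terms are combined using exp(i*s)*conj(exp(i*t)) = exp(i*(s-t)), and sums of them are collapsed using the identity that for every m > 1 the m distinct m-th roots of unity sum to 0, e.g. 1 + exp(2*I*pi/3) + exp(-2*I*pi/3) = 0.)
Hence the multiplicities are chi_1: 1, chi_2: 1, chi_3: 1, chi_4: 2. Dimension check: dim(chi_4)*dim(chi_4) = 3*3 = 9 and sum (mult * dim) = 1*1 + 1*1 + 1*1 + 2*3 = 9.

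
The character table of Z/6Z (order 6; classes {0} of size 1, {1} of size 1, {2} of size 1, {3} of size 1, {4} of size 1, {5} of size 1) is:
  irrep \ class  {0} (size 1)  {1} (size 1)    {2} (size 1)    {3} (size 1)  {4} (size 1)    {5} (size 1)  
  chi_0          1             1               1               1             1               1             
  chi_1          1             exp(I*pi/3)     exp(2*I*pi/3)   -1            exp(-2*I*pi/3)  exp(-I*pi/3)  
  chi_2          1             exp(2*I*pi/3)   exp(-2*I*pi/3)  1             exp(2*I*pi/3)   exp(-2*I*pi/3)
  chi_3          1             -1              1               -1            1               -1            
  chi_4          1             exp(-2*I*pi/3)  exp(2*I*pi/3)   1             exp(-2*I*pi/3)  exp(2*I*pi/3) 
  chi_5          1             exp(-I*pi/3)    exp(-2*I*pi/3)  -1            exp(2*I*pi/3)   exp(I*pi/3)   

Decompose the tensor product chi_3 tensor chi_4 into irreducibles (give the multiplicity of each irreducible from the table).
chi_3 tensor chi_4 = chi_1 (all other irreducibles have multiplicity 0).

Solution. The character of a tensor product is the pointwise product (chi_3 * chi_4)(C) = chi_3(C) * chi_4(C):
  {0}: (1)*(1), {1}: (-1)*(exp(-2*I*pi/3)), {2}: (1)*(exp(2*I*pi/3)), {3}: (-1)*(1), {4}: (1)*(exp(-2*I*pi/3)), {5}: (-1)*(exp(2*I*pi/3))
so (chi_3 * chi_4) takes values
  {0} -> 1, {1} -> -exp(-2*I*pi/3), {2} -> exp(2*I*pi/3), {3} -> -1, {4} -> exp(-2*I*pi/3), {5} -> -exp(2*I*pi/3).
Now take the inner product of this character with each irreducible chi from the table, <chi_3*chi_4, chi> = (1/6) sum_C |C| (chi_3*chi_4)(C) conj(chi(C)):
  <chi_3*chi_4, chi_0> = (1/6)[1*(1)*conj(1) + 1*(-exp(-2*I*pi/3))*conj(1) + 1*(exp(2*I*pi/3))*conj(1) + 1*(-1)*conj(1) + 1*(exp(-2*I*pi/3))*conj(1) + 1*(-exp(2*I*pi/3))*conj(1)]
      = (1/6)[(1) + (-exp(-2*I*pi/3)) + (exp(2*I*pi/3)) + (-1) + (exp(-2*I*pi/3)) + (-exp(2*I*pi/3))] = 0/6 = 0
  <chi_3*chi_4, chi_1> = (1/6)[1*(1)*conj(1) + 1*(-exp(-2*I*pi/3))*conj(exp(I*pi/3)) + 1*(exp(2*I*pi/3))*conj(exp(2*I*pi/3)) + 1*(-1)*conj(-1) + 1*(exp(-2*I*pi/3))*conj(exp(-2*I*pi/3)) + 1*(-exp(2*I*pi/3))*conj(exp(-I*pi/3))]
      = (1/6)[(1) + (1) + (1) + (1) + (1) + (1)] = 6/6 = 1
  <chi_3*chi_4, chi_2> = (1/6)[1*(1)*conj(1) + 1*(-exp(-2*I*pi/3))*conj(exp(2*I*pi/3)) + 1*(exp(2*I*pi/3))*conj(exp(-2*I*pi/3)) + 1*(-1)*conj(1) + 1*(exp(-2*I*pi/3))*conj(exp(2*I*pi/3)) + 1*(-exp(2*I*pi/3))*conj(exp(-2*I*pi/3))]
      = (1/6)[(1) + (-exp(2*I*pi/3)) + (exp(-2*I*pi/3)) + (-1) + (exp(2*I*pi/3)) + (-exp(-2*I*pi/3))] = 0/6 = 0
  <chi_3*chi_4, chi_3> = (1/6)[1*(1)*conj(1) + 1*(-exp(-2*I*pi/3))*conj(-1) + 1*(exp(2*I*pi/3))*conj(1) + 1*(-1)*conj(-1) + 1*(exp(-2*I*pi/3))*conj(1) + 1*(-exp(2*I*pi/3))*conj(-1)]
      = (1/6)[(1) + (exp(-2*I*pi/3)) + (exp(2*I*pi/3)) + (1) + (exp(-2*I*pi/3)) + (exp(2*I*pi/3))] = 0/6 = 0
  <chi_3*chi_4, chi_4> = (1/6)[1*(1)*conj(1) + 1*(-exp(-2*I*pi/3))*conj(exp(-2*I*pi/3)) + 1*(exp(2*I*pi/3))*conj(exp(2*I*pi/3)) + 1*(-1)*conj(1) + 1*(exp(-2*I*pi/3))*conj(exp(-2*I*pi/3)) + 1*(-exp(2*I*pi/3))*conj(exp(2*I*pi/3))]
      = (1/6)[(1) + (-1) + (1) + (-1) + (1) + (-1)] = 0/6 = 0
  <chi_3*chi_4, chi_5> = (1/6)[1*(1)*conj(1) + 1*(-exp(-2*I*pi/3))*conj(exp(-I*pi/3)) + 1*(exp(2*I*pi/3))*conj(exp(-2*I*pi/3)) + 1*(-1)*conj(-1) + 1*(exp(-2*I*pi/3))*conj(exp(2*I*pi/3)) + 1*(-exp(2*I*pi/3))*conj(exp(I*pi/3))]
      = (1/6)[(1) + (-exp(-I*pi/3)) + (exp(-2*I*pi/3)) + (1) + (exp(2*I*pi/3)) + (-exp(I*pi/3))] = 0/6 = 0
(Exp terms are combined using exp(i*s)*conj(exp(i*t)) = exp(i*(s-t)), and sums of them are collapsed using the identity that for every m > 1 the m distinct m-th roots of unity sum to 0, e.g. 1 + exp(2*I*pi/3) + exp(-2*I*pi/3) = 0.)
Hence the multiplicities are chi_1: 1. Dimension check: dim(chi_3)*dim(chi_4) = 1*1 = 1 and sum (mult * dim) = 1*1 = 1.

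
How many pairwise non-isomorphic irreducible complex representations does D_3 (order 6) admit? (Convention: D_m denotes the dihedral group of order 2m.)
3

Derivation: The number of irreducible complex representations of a finite group equals its number of conjugacy classes. D_3 has 3 conjugacy classes ((n+3)/2 for n odd), so D_3 (order 6) has exactly 3 irreducible complex representations.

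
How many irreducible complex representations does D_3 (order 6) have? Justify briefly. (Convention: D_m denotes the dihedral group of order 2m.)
3

Working: The number of irreducible complex representations of a finite group equals its number of conjugacy classes. D_3 has 3 conjugacy classes ((n+3)/2 for n odd), so D_3 (order 6) has exactly 3 irreducible complex representations.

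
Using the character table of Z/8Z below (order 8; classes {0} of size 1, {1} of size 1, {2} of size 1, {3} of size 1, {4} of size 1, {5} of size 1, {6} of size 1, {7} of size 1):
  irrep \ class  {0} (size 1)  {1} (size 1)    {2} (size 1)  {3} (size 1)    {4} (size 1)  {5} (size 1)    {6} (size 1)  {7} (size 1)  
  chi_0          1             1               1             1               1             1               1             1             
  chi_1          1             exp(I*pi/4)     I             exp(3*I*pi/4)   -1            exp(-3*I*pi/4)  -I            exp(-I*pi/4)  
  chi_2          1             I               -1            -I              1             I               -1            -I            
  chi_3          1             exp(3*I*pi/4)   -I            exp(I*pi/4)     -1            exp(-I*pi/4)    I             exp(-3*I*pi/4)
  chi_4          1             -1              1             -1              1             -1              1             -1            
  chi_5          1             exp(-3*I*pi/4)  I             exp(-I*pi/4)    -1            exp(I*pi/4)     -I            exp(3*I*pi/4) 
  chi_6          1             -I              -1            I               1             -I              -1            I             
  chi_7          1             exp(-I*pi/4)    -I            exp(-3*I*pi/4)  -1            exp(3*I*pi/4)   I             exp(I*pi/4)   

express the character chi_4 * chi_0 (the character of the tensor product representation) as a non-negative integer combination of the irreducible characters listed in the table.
chi_4 tensor chi_0 = chi_4 (all other irreducibles have multiplicity 0).

Proof sketch: The character of a tensor product is the pointwise product (chi_4 * chi_0)(C) = chi_4(C) * chi_0(C):
  {0}: (1)*(1), {1}: (-1)*(1), {2}: (1)*(1), {3}: (-1)*(1), {4}: (1)*(1), {5}: (-1)*(1), {6}: (1)*(1), {7}: (-1)*(1)
so (chi_4 * chi_0) takes values
  {0} -> 1, {1} -> -1, {2} -> 1, {3} -> -1, {4} -> 1, {5} -> -1, {6} -> 1, {7} -> -1.
Now take the inner product of this character with each irreducible chi from the table, <chi_4*chi_0, chi> = (1/8) sum_C |C| (chi_4*chi_0)(C) conj(chi(C)):
  <chi_4*chi_0, chi_0> = (1/8)[1*(1)*conj(1) + 1*(-1)*conj(1) + 1*(1)*conj(1) + 1*(-1)*conj(1) + 1*(1)*conj(1) + 1*(-1)*conj(1) + 1*(1)*conj(1) + 1*(-1)*conj(1)]
      = (1/8)[(1) + (-1) + (1) + (-1) + (1) + (-1) + (1) + (-1)] = 0/8 = 0
  <chi_4*chi_0, chi_1> = (1/8)[1*(1)*conj(1) + 1*(-1)*conj(exp(I*pi/4)) + 1*(1)*conj(I) + 1*(-1)*conj(exp(3*I*pi/4)) + 1*(1)*conj(-1) + 1*(-1)*conj(exp(-3*I*pi/4)) + 1*(1)*conj(-I) + 1*(-1)*conj(exp(-I*pi/4))]
      = (1/8)[(1) + (-exp(-I*pi/4)) + (-I) + (-exp(-3*I*pi/4)) + (-1) + (-exp(3*I*pi/4)) + (I) + (-exp(I*pi/4))] = 0/8 = 0
  <chi_4*chi_0, chi_2> = (1/8)[1*(1)*conj(1) + 1*(-1)*conj(I) + 1*(1)*conj(-1) + 1*(-1)*conj(-I) + 1*(1)*conj(1) + 1*(-1)*conj(I) + 1*(1)*conj(-1) + 1*(-1)*conj(-I)]
      = (1/8)[(1) + (I) + (-1) + (-I) + (1) + (I) + (-1) + (-I)] = 0/8 = 0
  <chi_4*chi_0, chi_3> = (1/8)[1*(1)*conj(1) + 1*(-1)*conj(exp(3*I*pi/4)) + 1*(1)*conj(-I) + 1*(-1)*conj(exp(I*pi/4)) + 1*(1)*conj(-1) + 1*(-1)*conj(exp(-I*pi/4)) + 1*(1)*conj(I) + 1*(-1)*conj(exp(-3*I*pi/4))]
      = (1/8)[(1) + (-exp(-3*I*pi/4)) + (I) + (-exp(-I*pi/4)) + (-1) + (-exp(I*pi/4)) + (-I) + (-exp(3*I*pi/4))] = 0/8 = 0
  <chi_4*chi_0, chi_4> = (1/8)[1*(1)*conj(1) + 1*(-1)*conj(-1) + 1*(1)*conj(1) + 1*(-1)*conj(-1) + 1*(1)*conj(1) + 1*(-1)*conj(-1) + 1*(1)*conj(1) + 1*(-1)*conj(-1)]
      = (1/8)[(1) + (1) + (1) + (1) + (1) + (1) + (1) + (1)] = 8/8 = 1
  <chi_4*chi_0, chi_5> = (1/8)[1*(1)*conj(1) + 1*(-1)*conj(exp(-3*I*pi/4)) + 1*(1)*conj(I) + 1*(-1)*conj(exp(-I*pi/4)) + 1*(1)*conj(-1) + 1*(-1)*conj(exp(I*pi/4)) + 1*(1)*conj(-I) + 1*(-1)*conj(exp(3*I*pi/4))]
      = (1/8)[(1) + (-exp(3*I*pi/4)) + (-I) + (-exp(I*pi/4)) + (-1) + (-exp(-I*pi/4)) + (I) + (-exp(-3*I*pi/4))] = 0/8 = 0
  <chi_4*chi_0, chi_6> = (1/8)[1*(1)*conj(1) + 1*(-1)*conj(-I) + 1*(1)*conj(-1) + 1*(-1)*conj(I) + 1*(1)*conj(1) + 1*(-1)*conj(-I) + 1*(1)*conj(-1) + 1*(-1)*conj(I)]
      = (1/8)[(1) + (-I) + (-1) + (I) + (1) + (-I) + (-1) + (I)] = 0/8 = 0
  <chi_4*chi_0, chi_7> = (1/8)[1*(1)*conj(1) + 1*(-1)*conj(exp(-I*pi/4)) + 1*(1)*conj(-I) + 1*(-1)*conj(exp(-3*I*pi/4)) + 1*(1)*conj(-1) + 1*(-1)*conj(exp(3*I*pi/4)) + 1*(1)*conj(I) + 1*(-1)*conj(exp(I*pi/4))]
      = (1/8)[(1) + (-exp(I*pi/4)) + (I) + (-exp(3*I*pi/4)) + (-1) + (-exp(-3*I*pi/4)) + (-I) + (-exp(-I*pi/4))] = 0/8 = 0
(Exp terms are combined using exp(i*s)*conj(exp(i*t)) = exp(i*(s-t)), and sums of them are collapsed using the identity that for every m > 1 the m distinct m-th roots of unity sum to 0, e.g. 1 + exp(2*I*pi/3) + exp(-2*I*pi/3) = 0.)
Hence the multiplicities are chi_4: 1. Dimension check: dim(chi_4)*dim(chi_0) = 1*1 = 1 and sum (mult * dim) = 1*1 = 1.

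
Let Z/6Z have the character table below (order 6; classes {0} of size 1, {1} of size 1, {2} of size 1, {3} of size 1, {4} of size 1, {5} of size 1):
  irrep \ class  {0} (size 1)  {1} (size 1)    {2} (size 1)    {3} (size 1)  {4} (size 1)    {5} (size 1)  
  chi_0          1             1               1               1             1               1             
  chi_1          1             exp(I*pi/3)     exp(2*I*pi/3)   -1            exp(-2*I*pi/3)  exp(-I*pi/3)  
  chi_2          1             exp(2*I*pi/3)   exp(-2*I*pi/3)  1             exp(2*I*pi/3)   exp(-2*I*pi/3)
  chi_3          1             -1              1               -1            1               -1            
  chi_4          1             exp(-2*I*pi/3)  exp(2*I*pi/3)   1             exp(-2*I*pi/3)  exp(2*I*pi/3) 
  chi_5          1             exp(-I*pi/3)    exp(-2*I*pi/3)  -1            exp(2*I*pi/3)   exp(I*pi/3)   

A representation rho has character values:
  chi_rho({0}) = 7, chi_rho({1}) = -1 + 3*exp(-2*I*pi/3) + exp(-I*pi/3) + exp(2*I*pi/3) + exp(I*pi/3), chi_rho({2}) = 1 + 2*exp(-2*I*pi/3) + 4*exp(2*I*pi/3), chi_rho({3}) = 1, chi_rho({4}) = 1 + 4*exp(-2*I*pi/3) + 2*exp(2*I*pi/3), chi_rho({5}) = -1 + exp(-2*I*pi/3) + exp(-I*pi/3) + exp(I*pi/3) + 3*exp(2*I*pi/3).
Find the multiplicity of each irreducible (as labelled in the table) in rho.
Multiplicities: chi_0: 0, chi_1: 1, chi_2: 1, chi_3: 1, chi_4: 3, chi_5: 1.

Use <chi_rho, chi> = (1/|G|) sum_C |C| * chi_rho(C) * conj(chi(C)) with |G| = 6 for each irreducible chi in the table:
  <chi_rho, chi_0> = (1/6)[1*(7)*conj(1) + 1*(-1 + 3*exp(-2*I*pi/3) + exp(-I*pi/3) + exp(2*I*pi/3) + exp(I*pi/3))*conj(1) + 1*(1 + 2*exp(-2*I*pi/3) + 4*exp(2*I*pi/3))*conj(1) + 1*(1)*conj(1) + 1*(1 + 4*exp(-2*I*pi/3) + 2*exp(2*I*pi/3))*conj(1) + 1*(-1 + exp(-2*I*pi/3) + exp(-I*pi/3) + exp(I*pi/3) + 3*exp(2*I*pi/3))*conj(1)]
      = (1/6)[(7) + (-1 + 3*exp(-2*I*pi/3) + exp(-I*pi/3) + exp(2*I*pi/3) + exp(I*pi/3)) + (1 + 2*exp(-2*I*pi/3) + 4*exp(2*I*pi/3)) + (1) + (1 + 4*exp(-2*I*pi/3) + 2*exp(2*I*pi/3)) + (-1 + exp(-2*I*pi/3) + exp(-I*pi/3) + exp(I*pi/3) + 3*exp(2*I*pi/3))] = 0/6 = 0
  <chi_rho, chi_1> = (1/6)[1*(7)*conj(1) + 1*(-1 + 3*exp(-2*I*pi/3) + exp(-I*pi/3) + exp(2*I*pi/3) + exp(I*pi/3))*conj(exp(I*pi/3)) + 1*(1 + 2*exp(-2*I*pi/3) + 4*exp(2*I*pi/3))*conj(exp(2*I*pi/3)) + 1*(1)*conj(-1) + 1*(1 + 4*exp(-2*I*pi/3) + 2*exp(2*I*pi/3))*conj(exp(-2*I*pi/3)) + 1*(-1 + exp(-2*I*pi/3) + exp(-I*pi/3) + exp(I*pi/3) + 3*exp(2*I*pi/3))*conj(exp(-I*pi/3))]
      = (1/6)[(7) + (-2 + exp(-2*I*pi/3) - exp(-I*pi/3) + exp(I*pi/3)) + (4 + exp(-2*I*pi/3) + 2*exp(2*I*pi/3)) + (-1) + (4 + 2*exp(-2*I*pi/3) + exp(2*I*pi/3)) + (-2 - exp(I*pi/3) + exp(-I*pi/3) + exp(2*I*pi/3))] = 6/6 = 1
  <chi_rho, chi_2> = (1/6)[1*(7)*conj(1) + 1*(-1 + 3*exp(-2*I*pi/3) + exp(-I*pi/3) + exp(2*I*pi/3) + exp(I*pi/3))*conj(exp(2*I*pi/3)) + 1*(1 + 2*exp(-2*I*pi/3) + 4*exp(2*I*pi/3))*conj(exp(-2*I*pi/3)) + 1*(1)*conj(1) + 1*(1 + 4*exp(-2*I*pi/3) + 2*exp(2*I*pi/3))*conj(exp(2*I*pi/3)) + 1*(-1 + exp(-2*I*pi/3) + exp(-I*pi/3) + exp(I*pi/3) + 3*exp(2*I*pi/3))*conj(exp(-2*I*pi/3))]
      = (1/6)[(7) + (exp(-I*pi/3) - exp(-2*I*pi/3) + 3*exp(2*I*pi/3)) + (2 + 4*exp(-2*I*pi/3) + exp(2*I*pi/3)) + (1) + (2 + exp(-2*I*pi/3) + 4*exp(2*I*pi/3)) + (3*exp(-2*I*pi/3) - exp(2*I*pi/3) + exp(I*pi/3))] = 6/6 = 1
  <chi_rho, chi_3> = (1/6)[1*(7)*conj(1) + 1*(-1 + 3*exp(-2*I*pi/3) + exp(-I*pi/3) + exp(2*I*pi/3) + exp(I*pi/3))*conj(-1) + 1*(1 + 2*exp(-2*I*pi/3) + 4*exp(2*I*pi/3))*conj(1) + 1*(1)*conj(-1) + 1*(1 + 4*exp(-2*I*pi/3) + 2*exp(2*I*pi/3))*conj(1) + 1*(-1 + exp(-2*I*pi/3) + exp(-I*pi/3) + exp(I*pi/3) + 3*exp(2*I*pi/3))*conj(-1)]
      = (1/6)[(7) + (1 - exp(I*pi/3) - exp(2*I*pi/3) - exp(-I*pi/3) - 3*exp(-2*I*pi/3)) + (1 + 2*exp(-2*I*pi/3) + 4*exp(2*I*pi/3)) + (-1) + (1 + 4*exp(-2*I*pi/3) + 2*exp(2*I*pi/3)) + (1 - 3*exp(2*I*pi/3) - exp(I*pi/3) - exp(-I*pi/3) - exp(-2*I*pi/3))] = 6/6 = 1
  <chi_rho, chi_4> = (1/6)[1*(7)*conj(1) + 1*(-1 + 3*exp(-2*I*pi/3) + exp(-I*pi/3) + exp(2*I*pi/3) + exp(I*pi/3))*conj(exp(-2*I*pi/3)) + 1*(1 + 2*exp(-2*I*pi/3) + 4*exp(2*I*pi/3))*conj(exp(2*I*pi/3)) + 1*(1)*conj(1) + 1*(1 + 4*exp(-2*I*pi/3) + 2*exp(2*I*pi/3))*conj(exp(-2*I*pi/3)) + 1*(-1 + exp(-2*I*pi/3) + exp(-I*pi/3) + exp(I*pi/3) + 3*exp(2*I*pi/3))*conj(exp(2*I*pi/3))]
      = (1/6)[(7) + (2 + exp(-2*I*pi/3) - exp(2*I*pi/3) + exp(I*pi/3)) + (4 + exp(-2*I*pi/3) + 2*exp(2*I*pi/3)) + (1) + (4 + 2*exp(-2*I*pi/3) + exp(2*I*pi/3)) + (2 + exp(-I*pi/3) + exp(2*I*pi/3) - exp(-2*I*pi/3))] = 18/6 = 3
  <chi_rho, chi_5> = (1/6)[1*(7)*conj(1) + 1*(-1 + 3*exp(-2*I*pi/3) + exp(-I*pi/3) + exp(2*I*pi/3) + exp(I*pi/3))*conj(exp(-I*pi/3)) + 1*(1 + 2*exp(-2*I*pi/3) + 4*exp(2*I*pi/3))*conj(exp(-2*I*pi/3)) + 1*(1)*conj(-1) + 1*(1 + 4*exp(-2*I*pi/3) + 2*exp(2*I*pi/3))*conj(exp(2*I*pi/3)) + 1*(-1 + exp(-2*I*pi/3) + exp(-I*pi/3) + exp(I*pi/3) + 3*exp(2*I*pi/3))*conj(exp(I*pi/3))]
      = (1/6)[(7) + (3*exp(-I*pi/3) - exp(I*pi/3) + exp(2*I*pi/3)) + (2 + 4*exp(-2*I*pi/3) + exp(2*I*pi/3)) + (-1) + (2 + exp(-2*I*pi/3) + 4*exp(2*I*pi/3)) + (exp(-2*I*pi/3) - exp(-I*pi/3) + 3*exp(I*pi/3))] = 6/6 = 1
(Exp terms are combined using exp(i*s)*conj(exp(i*t)) = exp(i*(s-t)), and sums of them are collapsed using the identity that for every m > 1 the m distinct m-th roots of unity sum to 0, e.g. 1 + exp(2*I*pi/3) + exp(-2*I*pi/3) = 0.)
Dimension check: dim(rho) = sum (mult * dim) = 0*1 + 1*1 + 1*1 + 1*1 + 3*1 + 1*1 = 7 = chi_rho(e) = 7.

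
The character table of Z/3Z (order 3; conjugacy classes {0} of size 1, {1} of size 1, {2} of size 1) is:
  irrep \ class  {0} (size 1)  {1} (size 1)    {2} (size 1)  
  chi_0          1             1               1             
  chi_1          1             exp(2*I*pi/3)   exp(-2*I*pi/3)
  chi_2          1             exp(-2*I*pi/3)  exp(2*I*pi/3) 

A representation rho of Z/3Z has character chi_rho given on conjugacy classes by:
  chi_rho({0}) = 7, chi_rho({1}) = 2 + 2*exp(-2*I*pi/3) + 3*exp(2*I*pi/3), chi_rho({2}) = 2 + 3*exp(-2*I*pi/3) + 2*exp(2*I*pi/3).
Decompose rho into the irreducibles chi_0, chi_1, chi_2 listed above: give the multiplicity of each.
Multiplicities: chi_0: 2, chi_1: 3, chi_2: 2.

Justification: Use <chi_rho, chi> = (1/|G|) sum_C |C| * chi_rho(C) * conj(chi(C)) with |G| = 3 for each irreducible chi in the table:
  <chi_rho, chi_0> = (1/3)[1*(7)*conj(1) + 1*(2 + 2*exp(-2*I*pi/3) + 3*exp(2*I*pi/3))*conj(1) + 1*(2 + 3*exp(-2*I*pi/3) + 2*exp(2*I*pi/3))*conj(1)]
      = (1/3)[(7) + (2 + 2*exp(-2*I*pi/3) + 3*exp(2*I*pi/3)) + (2 + 3*exp(-2*I*pi/3) + 2*exp(2*I*pi/3))] = 6/3 = 2
  <chi_rho, chi_1> = (1/3)[1*(7)*conj(1) + 1*(2 + 2*exp(-2*I*pi/3) + 3*exp(2*I*pi/3))*conj(exp(2*I*pi/3)) + 1*(2 + 3*exp(-2*I*pi/3) + 2*exp(2*I*pi/3))*conj(exp(-2*I*pi/3))]
      = (1/3)[(7) + (1) + (1)] = 9/3 = 3
  <chi_rho, chi_2> = (1/3)[1*(7)*conj(1) + 1*(2 + 2*exp(-2*I*pi/3) + 3*exp(2*I*pi/3))*conj(exp(-2*I*pi/3)) + 1*(2 + 3*exp(-2*I*pi/3) + 2*exp(2*I*pi/3))*conj(exp(2*I*pi/3))]
      = (1/3)[(7) + (2 + 3*exp(-2*I*pi/3) + 2*exp(2*I*pi/3)) + (2 + 2*exp(-2*I*pi/3) + 3*exp(2*I*pi/3))] = 6/3 = 2
(Exp terms are combined using exp(i*s)*conj(exp(i*t)) = exp(i*(s-t)), and sums of them are collapsed using the identity that for every m > 1 the m distinct m-th roots of unity sum to 0, e.g. 1 + exp(2*I*pi/3) + exp(-2*I*pi/3) = 0.)
Dimension check: dim(rho) = sum (mult * dim) = 2*1 + 3*1 + 2*1 = 7 = chi_rho(e) = 7.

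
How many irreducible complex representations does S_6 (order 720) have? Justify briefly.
11

Working: The number of irreducible complex representations of a finite group equals its number of conjugacy classes. Conjugacy classes in S_6 correspond to cycle types, i.e. partitions of 6; there are p(6) = 11 of them, so S_6 (order 720) has exactly 11 irreducible complex representations.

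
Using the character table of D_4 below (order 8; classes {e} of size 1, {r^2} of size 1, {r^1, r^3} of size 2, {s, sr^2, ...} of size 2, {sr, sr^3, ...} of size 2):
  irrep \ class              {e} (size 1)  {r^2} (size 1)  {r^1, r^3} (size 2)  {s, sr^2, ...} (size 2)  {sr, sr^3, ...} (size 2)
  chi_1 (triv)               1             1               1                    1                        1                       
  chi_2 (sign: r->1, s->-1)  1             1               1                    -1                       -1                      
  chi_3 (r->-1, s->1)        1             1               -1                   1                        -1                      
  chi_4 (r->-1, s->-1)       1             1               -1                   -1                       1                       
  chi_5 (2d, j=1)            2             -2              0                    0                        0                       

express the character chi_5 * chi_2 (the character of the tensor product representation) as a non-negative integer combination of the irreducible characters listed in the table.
chi_5 tensor chi_2 = chi_5 (all other irreducibles have multiplicity 0).

Explanation: The character of a tensor product is the pointwise product (chi_5 * chi_2)(C) = chi_5(C) * chi_2(C):
  {e}: (2)*(1), {r^2}: (-2)*(1), {r^1, r^3}: (0)*(1), {s, sr^2, ...}: (0)*(-1), {sr, sr^3, ...}: (0)*(-1)
so (chi_5 * chi_2) takes values
  {e} -> 2, {r^2} -> -2, {r^1, r^3} -> 0, {s, sr^2, ...} -> 0, {sr, sr^3, ...} -> 0.
Now take the inner product of this character with each irreducible chi from the table, <chi_5*chi_2, chi> = (1/8) sum_C |C| (chi_5*chi_2)(C) conj(chi(C)):
  <chi_5*chi_2, chi_1> = (1/8)[1*(2)*conj(1) + 1*(-2)*conj(1) + 2*(0)*conj(1) + 2*(0)*conj(1) + 2*(0)*conj(1)]
      = (1/8)[(2) + (-2) + (0) + (0) + (0)] = 0/8 = 0
  <chi_5*chi_2, chi_2> = (1/8)[1*(2)*conj(1) + 1*(-2)*conj(1) + 2*(0)*conj(1) + 2*(0)*conj(-1) + 2*(0)*conj(-1)]
      = (1/8)[(2) + (-2) + (0) + (0) + (0)] = 0/8 = 0
  <chi_5*chi_2, chi_3> = (1/8)[1*(2)*conj(1) + 1*(-2)*conj(1) + 2*(0)*conj(-1) + 2*(0)*conj(1) + 2*(0)*conj(-1)]
      = (1/8)[(2) + (-2) + (0) + (0) + (0)] = 0/8 = 0
  <chi_5*chi_2, chi_4> = (1/8)[1*(2)*conj(1) + 1*(-2)*conj(1) + 2*(0)*conj(-1) + 2*(0)*conj(-1) + 2*(0)*conj(1)]
      = (1/8)[(2) + (-2) + (0) + (0) + (0)] = 0/8 = 0
  <chi_5*chi_2, chi_5> = (1/8)[1*(2)*conj(2) + 1*(-2)*conj(-2) + 2*(0)*conj(0) + 2*(0)*conj(0) + 2*(0)*conj(0)]
      = (1/8)[(4) + (4) + (0) + (0) + (0)] = 8/8 = 1
Hence the multiplicities are chi_5: 1. Dimension check: dim(chi_5)*dim(chi_2) = 2*1 = 2 and sum (mult * dim) = 1*2 = 2.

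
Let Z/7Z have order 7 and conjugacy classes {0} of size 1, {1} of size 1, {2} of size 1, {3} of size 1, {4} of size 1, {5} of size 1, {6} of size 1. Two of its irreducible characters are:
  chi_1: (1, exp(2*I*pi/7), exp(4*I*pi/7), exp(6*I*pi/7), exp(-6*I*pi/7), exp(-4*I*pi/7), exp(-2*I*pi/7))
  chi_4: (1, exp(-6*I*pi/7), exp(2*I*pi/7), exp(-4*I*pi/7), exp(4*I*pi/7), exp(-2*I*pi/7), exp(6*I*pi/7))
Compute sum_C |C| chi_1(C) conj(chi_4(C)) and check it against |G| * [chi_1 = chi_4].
Sum = 0; so <chi_1, chi_4> = 0 (distinct irreducibles are orthogonal).

Why: Compute term by term over conjugacy classes (|C| * chi_1(C) * conj(chi_4(C))):
  1*(1)*conj(1) + 1*(exp(2*I*pi/7))*conj(exp(-6*I*pi/7)) + 1*(exp(4*I*pi/7))*conj(exp(2*I*pi/7)) + 1*(exp(6*I*pi/7))*conj(exp(-4*I*pi/7)) + 1*(exp(-6*I*pi/7))*conj(exp(4*I*pi/7)) + 1*(exp(-4*I*pi/7))*conj(exp(-2*I*pi/7)) + 1*(exp(-2*I*pi/7))*conj(exp(6*I*pi/7))
  = (1) + (exp(-6*I*pi/7)) + (exp(2*I*pi/7)) + (exp(-4*I*pi/7)) + (exp(4*I*pi/7)) + (exp(-2*I*pi/7)) + (exp(6*I*pi/7))
  = 0.
(Exp terms are combined using exp(i*s)*conj(exp(i*t)) = exp(i*(s-t)), and sums of them are collapsed using the identity that for every m > 1 the m distinct m-th roots of unity sum to 0, e.g. 1 + exp(2*I*pi/3) + exp(-2*I*pi/3) = 0.)
Dividing by |G| = 7 gives 0/7 = 0, matching the row-orthogonality relation <chi_1, chi_4> = [chi_1 = chi_4].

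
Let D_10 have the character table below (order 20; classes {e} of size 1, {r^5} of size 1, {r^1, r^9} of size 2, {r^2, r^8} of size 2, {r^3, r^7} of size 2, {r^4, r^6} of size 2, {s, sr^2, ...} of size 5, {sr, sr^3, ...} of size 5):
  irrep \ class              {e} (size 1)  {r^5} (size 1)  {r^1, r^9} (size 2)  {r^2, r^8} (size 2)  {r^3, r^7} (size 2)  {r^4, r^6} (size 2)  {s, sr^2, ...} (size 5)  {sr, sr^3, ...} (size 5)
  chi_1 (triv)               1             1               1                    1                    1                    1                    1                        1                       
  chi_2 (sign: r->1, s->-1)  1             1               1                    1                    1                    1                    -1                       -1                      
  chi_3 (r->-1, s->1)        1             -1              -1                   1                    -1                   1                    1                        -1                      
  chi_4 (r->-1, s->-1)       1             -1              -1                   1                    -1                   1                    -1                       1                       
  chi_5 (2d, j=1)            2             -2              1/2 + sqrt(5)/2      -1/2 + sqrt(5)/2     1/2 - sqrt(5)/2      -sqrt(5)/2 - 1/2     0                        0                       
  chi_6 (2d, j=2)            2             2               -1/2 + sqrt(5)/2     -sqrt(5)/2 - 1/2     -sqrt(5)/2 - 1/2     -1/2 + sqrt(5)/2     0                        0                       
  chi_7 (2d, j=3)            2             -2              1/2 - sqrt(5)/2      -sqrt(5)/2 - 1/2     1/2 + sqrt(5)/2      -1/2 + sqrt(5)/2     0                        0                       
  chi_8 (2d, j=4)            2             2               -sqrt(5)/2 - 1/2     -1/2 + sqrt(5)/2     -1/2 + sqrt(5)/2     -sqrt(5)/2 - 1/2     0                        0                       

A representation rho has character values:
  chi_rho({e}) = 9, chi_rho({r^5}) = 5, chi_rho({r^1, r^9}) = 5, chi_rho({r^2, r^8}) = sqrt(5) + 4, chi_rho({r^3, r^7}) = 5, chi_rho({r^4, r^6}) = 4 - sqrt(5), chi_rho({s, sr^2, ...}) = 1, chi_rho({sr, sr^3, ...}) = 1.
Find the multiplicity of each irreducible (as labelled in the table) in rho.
Multiplicities: chi_1: 3, chi_2: 2, chi_3: 0, chi_4: 0, chi_5: 1, chi_6: 0, chi_7: 0, chi_8: 1.

Solution. Use <chi_rho, chi> = (1/|G|) sum_C |C| * chi_rho(C) * conj(chi(C)) with |G| = 20 for each irreducible chi in the table:
  <chi_rho, chi_1> = (1/20)[1*(9)*conj(1) + 1*(5)*conj(1) + 2*(5)*conj(1) + 2*(sqrt(5) + 4)*conj(1) + 2*(5)*conj(1) + 2*(4 - sqrt(5))*conj(1) + 5*(1)*conj(1) + 5*(1)*conj(1)]
      = (1/20)[(9) + (5) + (10) + (2*sqrt(5) + 8) + (10) + (8 - 2*sqrt(5)) + (5) + (5)] = 60/20 = 3
  <chi_rho, chi_2> = (1/20)[1*(9)*conj(1) + 1*(5)*conj(1) + 2*(5)*conj(1) + 2*(sqrt(5) + 4)*conj(1) + 2*(5)*conj(1) + 2*(4 - sqrt(5))*conj(1) + 5*(1)*conj(-1) + 5*(1)*conj(-1)]
      = (1/20)[(9) + (5) + (10) + (2*sqrt(5) + 8) + (10) + (8 - 2*sqrt(5)) + (-5) + (-5)] = 40/20 = 2
  <chi_rho, chi_3> = (1/20)[1*(9)*conj(1) + 1*(5)*conj(-1) + 2*(5)*conj(-1) + 2*(sqrt(5) + 4)*conj(1) + 2*(5)*conj(-1) + 2*(4 - sqrt(5))*conj(1) + 5*(1)*conj(1) + 5*(1)*conj(-1)]
      = (1/20)[(9) + (-5) + (-10) + (2*sqrt(5) + 8) + (-10) + (8 - 2*sqrt(5)) + (5) + (-5)] = 0/20 = 0
  <chi_rho, chi_4> = (1/20)[1*(9)*conj(1) + 1*(5)*conj(-1) + 2*(5)*conj(-1) + 2*(sqrt(5) + 4)*conj(1) + 2*(5)*conj(-1) + 2*(4 - sqrt(5))*conj(1) + 5*(1)*conj(-1) + 5*(1)*conj(1)]
      = (1/20)[(9) + (-5) + (-10) + (2*sqrt(5) + 8) + (-10) + (8 - 2*sqrt(5)) + (-5) + (5)] = 0/20 = 0
  <chi_rho, chi_5> = (1/20)[1*(9)*conj(2) + 1*(5)*conj(-2) + 2*(5)*conj(1/2 + sqrt(5)/2) + 2*(sqrt(5) + 4)*conj(-1/2 + sqrt(5)/2) + 2*(5)*conj(1/2 - sqrt(5)/2) + 2*(4 - sqrt(5))*conj(-sqrt(5)/2 - 1/2) + 5*(1)*conj(0) + 5*(1)*conj(0)]
      = (1/20)[(18) + (-10) + (5 + 5*sqrt(5)) + (1 + 3*sqrt(5)) + (5 - 5*sqrt(5)) + (1 - 3*sqrt(5)) + (0) + (0)] = 20/20 = 1
  <chi_rho, chi_6> = (1/20)[1*(9)*conj(2) + 1*(5)*conj(2) + 2*(5)*conj(-1/2 + sqrt(5)/2) + 2*(sqrt(5) + 4)*conj(-sqrt(5)/2 - 1/2) + 2*(5)*conj(-sqrt(5)/2 - 1/2) + 2*(4 - sqrt(5))*conj(-1/2 + sqrt(5)/2) + 5*(1)*conj(0) + 5*(1)*conj(0)]
      = (1/20)[(18) + (10) + (-5 + 5*sqrt(5)) + (-5*sqrt(5) - 9) + (-5*sqrt(5) - 5) + (-9 + 5*sqrt(5)) + (0) + (0)] = 0/20 = 0
  <chi_rho, chi_7> = (1/20)[1*(9)*conj(2) + 1*(5)*conj(-2) + 2*(5)*conj(1/2 - sqrt(5)/2) + 2*(sqrt(5) + 4)*conj(-sqrt(5)/2 - 1/2) + 2*(5)*conj(1/2 + sqrt(5)/2) + 2*(4 - sqrt(5))*conj(-1/2 + sqrt(5)/2) + 5*(1)*conj(0) + 5*(1)*conj(0)]
      = (1/20)[(18) + (-10) + (5 - 5*sqrt(5)) + (-5*sqrt(5) - 9) + (5 + 5*sqrt(5)) + (-9 + 5*sqrt(5)) + (0) + (0)] = 0/20 = 0
  <chi_rho, chi_8> = (1/20)[1*(9)*conj(2) + 1*(5)*conj(2) + 2*(5)*conj(-sqrt(5)/2 - 1/2) + 2*(sqrt(5) + 4)*conj(-1/2 + sqrt(5)/2) + 2*(5)*conj(-1/2 + sqrt(5)/2) + 2*(4 - sqrt(5))*conj(-sqrt(5)/2 - 1/2) + 5*(1)*conj(0) + 5*(1)*conj(0)]
      = (1/20)[(18) + (10) + (-5*sqrt(5) - 5) + (1 + 3*sqrt(5)) + (-5 + 5*sqrt(5)) + (1 - 3*sqrt(5)) + (0) + (0)] = 20/20 = 1
Dimension check: dim(rho) = sum (mult * dim) = 3*1 + 2*1 + 0*1 + 0*1 + 1*2 + 0*2 + 0*2 + 1*2 = 9 = chi_rho(e) = 9.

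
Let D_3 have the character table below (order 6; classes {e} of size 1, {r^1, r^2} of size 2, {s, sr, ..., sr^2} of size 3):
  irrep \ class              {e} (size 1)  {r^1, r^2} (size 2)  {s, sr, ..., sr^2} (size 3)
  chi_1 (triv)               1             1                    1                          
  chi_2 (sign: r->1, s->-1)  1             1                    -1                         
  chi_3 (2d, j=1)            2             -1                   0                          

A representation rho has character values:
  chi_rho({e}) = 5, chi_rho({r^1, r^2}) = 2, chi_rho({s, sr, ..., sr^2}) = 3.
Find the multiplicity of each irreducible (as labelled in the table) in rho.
Multiplicities: chi_1: 3, chi_2: 0, chi_3: 1.

Working: Use <chi_rho, chi> = (1/|G|) sum_C |C| * chi_rho(C) * conj(chi(C)) with |G| = 6 for each irreducible chi in the table:
  <chi_rho, chi_1> = (1/6)[1*(5)*conj(1) + 2*(2)*conj(1) + 3*(3)*conj(1)]
      = (1/6)[(5) + (4) + (9)] = 18/6 = 3
  <chi_rho, chi_2> = (1/6)[1*(5)*conj(1) + 2*(2)*conj(1) + 3*(3)*conj(-1)]
      = (1/6)[(5) + (4) + (-9)] = 0/6 = 0
  <chi_rho, chi_3> = (1/6)[1*(5)*conj(2) + 2*(2)*conj(-1) + 3*(3)*conj(0)]
      = (1/6)[(10) + (-4) + (0)] = 6/6 = 1
Dimension check: dim(rho) = sum (mult * dim) = 3*1 + 0*1 + 1*2 = 5 = chi_rho(e) = 5.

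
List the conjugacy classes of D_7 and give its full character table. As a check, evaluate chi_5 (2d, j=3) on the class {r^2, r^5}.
Conjugacy classes: {e} of size 1, {r^1, r^6} of size 2, {r^2, r^5} of size 2, {r^3, r^4} of size 2, {s, sr, ..., sr^6} of size 7.
Character table:
  irrep \ class              {e} (size 1)  {r^1, r^6} (size 2)  {r^2, r^5} (size 2)  {r^3, r^4} (size 2)  {s, sr, ..., sr^6} (size 7)
  chi_1 (triv)               1             1                    1                    1                    1                          
  chi_2 (sign: r->1, s->-1)  1             1                    1                    1                    -1                         
  chi_3 (2d, j=1)            2             2*cos(2*pi/7)        -2*cos(3*pi/7)       -2*cos(pi/7)         0                          
  chi_4 (2d, j=2)            2             -2*cos(3*pi/7)       -2*cos(pi/7)         2*cos(2*pi/7)        0                          
  chi_5 (2d, j=3)            2             -2*cos(pi/7)         2*cos(2*pi/7)        -2*cos(3*pi/7)       0                          

Spot check: chi_5 (2d, j=3) on {r^2, r^5} = 2*cos(2*pi/7).

Details: D_7 has order 2*7 = 14 with 5 conjugacy classes, hence 5 irreducibles. Sum of squared dims 1 + 1 + 4 + 4 + 4 = 14 = |G|. Linear characters come from the abelianisation; the 2-dimensional irreps have character r^k -> 2*cos(2*pi*j*k/7), reflections -> 0.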